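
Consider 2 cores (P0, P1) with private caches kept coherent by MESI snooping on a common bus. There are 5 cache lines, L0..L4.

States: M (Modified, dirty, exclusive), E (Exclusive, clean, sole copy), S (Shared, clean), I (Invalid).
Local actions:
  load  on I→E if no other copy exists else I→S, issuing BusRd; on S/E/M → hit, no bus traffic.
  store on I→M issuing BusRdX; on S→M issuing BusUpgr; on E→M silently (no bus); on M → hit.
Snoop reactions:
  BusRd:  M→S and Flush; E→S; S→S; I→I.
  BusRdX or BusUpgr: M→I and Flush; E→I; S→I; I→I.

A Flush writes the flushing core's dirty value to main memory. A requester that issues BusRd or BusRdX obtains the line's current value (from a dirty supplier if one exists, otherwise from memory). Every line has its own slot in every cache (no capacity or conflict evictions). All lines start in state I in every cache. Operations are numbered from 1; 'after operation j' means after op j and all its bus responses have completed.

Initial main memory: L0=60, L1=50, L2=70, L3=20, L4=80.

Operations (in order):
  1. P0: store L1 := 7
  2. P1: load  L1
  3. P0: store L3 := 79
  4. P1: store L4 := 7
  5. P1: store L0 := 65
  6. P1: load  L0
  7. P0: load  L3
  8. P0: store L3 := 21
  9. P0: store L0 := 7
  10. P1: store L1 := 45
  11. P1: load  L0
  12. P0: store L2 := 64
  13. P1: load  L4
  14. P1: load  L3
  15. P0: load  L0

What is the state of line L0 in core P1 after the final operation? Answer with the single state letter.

state = S

step 1: P0: store L1 := 7  ⟶  MI  (L1)  txn=BusRdX  M[L1]=50
step 2: P1: load  L1  ⟶  SS  (L1)  txn=BusRd+Flush  M[L1]=7
step 3: P0: store L3 := 79  ⟶  MI  (L3)  txn=BusRdX  M[L3]=20
step 4: P1: store L4 := 7  ⟶  IM  (L4)  txn=BusRdX  M[L4]=80
step 5: P1: store L0 := 65  ⟶  IM  (L0)  txn=BusRdX  M[L0]=60
step 6: P1: load  L0  ⟶  IM  (L0)  txn=∅  M[L0]=60
step 7: P0: load  L3  ⟶  MI  (L3)  txn=∅  M[L3]=20
step 8: P0: store L3 := 21  ⟶  MI  (L3)  txn=∅  M[L3]=20
step 9: P0: store L0 := 7  ⟶  MI  (L0)  txn=BusRdX+Flush  M[L0]=65
step 10: P1: store L1 := 45  ⟶  IM  (L1)  txn=BusUpgr  M[L1]=7
step 11: P1: load  L0  ⟶  SS  (L0)  txn=BusRd+Flush  M[L0]=7
step 12: P0: store L2 := 64  ⟶  MI  (L2)  txn=BusRdX  M[L2]=70
step 13: P1: load  L4  ⟶  IM  (L4)  txn=∅  M[L4]=80
step 14: P1: load  L3  ⟶  SS  (L3)  txn=BusRd+Flush  M[L3]=21
step 15: P0: load  L0  ⟶  SS  (L0)  txn=∅  M[L0]=7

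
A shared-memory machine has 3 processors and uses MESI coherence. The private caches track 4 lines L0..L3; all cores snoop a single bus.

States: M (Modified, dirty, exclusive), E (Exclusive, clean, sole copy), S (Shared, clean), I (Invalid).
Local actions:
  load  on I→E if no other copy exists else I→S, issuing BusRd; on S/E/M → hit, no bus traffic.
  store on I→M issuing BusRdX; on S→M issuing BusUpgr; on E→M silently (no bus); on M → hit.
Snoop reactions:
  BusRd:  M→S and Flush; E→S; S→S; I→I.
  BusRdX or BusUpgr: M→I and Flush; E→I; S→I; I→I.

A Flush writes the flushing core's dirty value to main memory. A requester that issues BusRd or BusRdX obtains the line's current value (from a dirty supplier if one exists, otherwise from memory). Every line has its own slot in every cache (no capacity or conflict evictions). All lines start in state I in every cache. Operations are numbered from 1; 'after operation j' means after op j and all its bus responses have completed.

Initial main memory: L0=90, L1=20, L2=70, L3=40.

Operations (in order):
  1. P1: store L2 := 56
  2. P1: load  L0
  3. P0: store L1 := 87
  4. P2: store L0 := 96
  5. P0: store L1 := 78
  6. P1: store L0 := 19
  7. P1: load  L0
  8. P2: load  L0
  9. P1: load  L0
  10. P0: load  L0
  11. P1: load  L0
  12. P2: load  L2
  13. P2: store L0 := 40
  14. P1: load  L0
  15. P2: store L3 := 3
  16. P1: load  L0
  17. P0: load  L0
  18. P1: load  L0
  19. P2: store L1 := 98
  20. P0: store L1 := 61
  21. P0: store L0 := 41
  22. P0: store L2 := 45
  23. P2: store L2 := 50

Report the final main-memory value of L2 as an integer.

  op1 P1: store L2 := 56 → I/M/I on L2; bus BusRdX; mem=70
  op2 P1: load  L0 → I/E/I on L0; bus BusRd; mem=90
  op3 P0: store L1 := 87 → M/I/I on L1; bus BusRdX; mem=20
  op4 P2: store L0 := 96 → I/I/M on L0; bus BusRdX; mem=90
  op5 P0: store L1 := 78 → M/I/I on L1; bus (none); mem=20
  op6 P1: store L0 := 19 → I/M/I on L0; bus BusRdX Flush; mem=96
  op7 P1: load  L0 → I/M/I on L0; bus (none); mem=96
  op8 P2: load  L0 → I/S/S on L0; bus BusRd Flush; mem=19
  op9 P1: load  L0 → I/S/S on L0; bus (none); mem=19
  op10 P0: load  L0 → S/S/S on L0; bus BusRd; mem=19
  op11 P1: load  L0 → S/S/S on L0; bus (none); mem=19
  op12 P2: load  L2 → I/S/S on L2; bus BusRd Flush; mem=56
  op13 P2: store L0 := 40 → I/I/M on L0; bus BusUpgr; mem=19
  op14 P1: load  L0 → I/S/S on L0; bus BusRd Flush; mem=40
  op15 P2: store L3 := 3 → I/I/M on L3; bus BusRdX; mem=40
  op16 P1: load  L0 → I/S/S on L0; bus (none); mem=40
  op17 P0: load  L0 → S/S/S on L0; bus BusRd; mem=40
  op18 P1: load  L0 → S/S/S on L0; bus (none); mem=40
  op19 P2: store L1 := 98 → I/I/M on L1; bus BusRdX Flush; mem=78
  op20 P0: store L1 := 61 → M/I/I on L1; bus BusRdX Flush; mem=98
  op21 P0: store L0 := 41 → M/I/I on L0; bus BusUpgr; mem=40
  op22 P0: store L2 := 45 → M/I/I on L2; bus BusRdX; mem=56
  op23 P2: store L2 := 50 → I/I/M on L2; bus BusRdX Flush; mem=45

memory[L2] = 45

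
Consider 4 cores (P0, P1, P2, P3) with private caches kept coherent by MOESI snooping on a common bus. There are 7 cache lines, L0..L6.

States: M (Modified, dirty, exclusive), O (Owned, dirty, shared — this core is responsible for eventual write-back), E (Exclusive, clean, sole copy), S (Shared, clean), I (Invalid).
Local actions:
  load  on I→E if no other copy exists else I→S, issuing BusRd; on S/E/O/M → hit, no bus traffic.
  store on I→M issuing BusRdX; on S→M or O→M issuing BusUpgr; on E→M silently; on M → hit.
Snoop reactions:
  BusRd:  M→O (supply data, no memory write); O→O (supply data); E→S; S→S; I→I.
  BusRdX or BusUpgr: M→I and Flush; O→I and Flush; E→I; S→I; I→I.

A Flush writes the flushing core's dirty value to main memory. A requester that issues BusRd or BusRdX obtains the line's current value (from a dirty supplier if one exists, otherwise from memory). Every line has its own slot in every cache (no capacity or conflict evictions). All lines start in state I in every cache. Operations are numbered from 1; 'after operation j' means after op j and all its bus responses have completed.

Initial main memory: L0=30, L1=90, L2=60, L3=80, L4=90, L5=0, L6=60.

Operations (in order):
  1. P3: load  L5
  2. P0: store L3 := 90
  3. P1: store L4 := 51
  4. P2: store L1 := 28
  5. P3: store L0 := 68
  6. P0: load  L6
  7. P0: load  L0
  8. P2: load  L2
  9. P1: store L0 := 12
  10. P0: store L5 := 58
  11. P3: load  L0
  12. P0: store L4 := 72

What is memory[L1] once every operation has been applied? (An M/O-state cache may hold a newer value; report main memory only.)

1. P3: load  L5  bus=[BusRd]  L5: P0=I P1=I P2=I P3=E  mem[L5]=0
2. P0: store L3 := 90  bus=[BusRdX]  L3: P0=M P1=I P2=I P3=I  mem[L3]=80
3. P1: store L4 := 51  bus=[BusRdX]  L4: P0=I P1=M P2=I P3=I  mem[L4]=90
4. P2: store L1 := 28  bus=[BusRdX]  L1: P0=I P1=I P2=M P3=I  mem[L1]=90
5. P3: store L0 := 68  bus=[BusRdX]  L0: P0=I P1=I P2=I P3=M  mem[L0]=30
6. P0: load  L6  bus=[BusRd]  L6: P0=E P1=I P2=I P3=I  mem[L6]=60
7. P0: load  L0  bus=[BusRd]  L0: P0=S P1=I P2=I P3=O  mem[L0]=30
8. P2: load  L2  bus=[BusRd]  L2: P0=I P1=I P2=E P3=I  mem[L2]=60
9. P1: store L0 := 12  bus=[BusRdX,Flush]  L0: P0=I P1=M P2=I P3=I  mem[L0]=68
10. P0: store L5 := 58  bus=[BusRdX]  L5: P0=M P1=I P2=I P3=I  mem[L5]=0
11. P3: load  L0  bus=[BusRd]  L0: P0=I P1=O P2=I P3=S  mem[L0]=68
12. P0: store L4 := 72  bus=[BusRdX,Flush]  L4: P0=M P1=I P2=I P3=I  mem[L4]=51

memory[L1] = 90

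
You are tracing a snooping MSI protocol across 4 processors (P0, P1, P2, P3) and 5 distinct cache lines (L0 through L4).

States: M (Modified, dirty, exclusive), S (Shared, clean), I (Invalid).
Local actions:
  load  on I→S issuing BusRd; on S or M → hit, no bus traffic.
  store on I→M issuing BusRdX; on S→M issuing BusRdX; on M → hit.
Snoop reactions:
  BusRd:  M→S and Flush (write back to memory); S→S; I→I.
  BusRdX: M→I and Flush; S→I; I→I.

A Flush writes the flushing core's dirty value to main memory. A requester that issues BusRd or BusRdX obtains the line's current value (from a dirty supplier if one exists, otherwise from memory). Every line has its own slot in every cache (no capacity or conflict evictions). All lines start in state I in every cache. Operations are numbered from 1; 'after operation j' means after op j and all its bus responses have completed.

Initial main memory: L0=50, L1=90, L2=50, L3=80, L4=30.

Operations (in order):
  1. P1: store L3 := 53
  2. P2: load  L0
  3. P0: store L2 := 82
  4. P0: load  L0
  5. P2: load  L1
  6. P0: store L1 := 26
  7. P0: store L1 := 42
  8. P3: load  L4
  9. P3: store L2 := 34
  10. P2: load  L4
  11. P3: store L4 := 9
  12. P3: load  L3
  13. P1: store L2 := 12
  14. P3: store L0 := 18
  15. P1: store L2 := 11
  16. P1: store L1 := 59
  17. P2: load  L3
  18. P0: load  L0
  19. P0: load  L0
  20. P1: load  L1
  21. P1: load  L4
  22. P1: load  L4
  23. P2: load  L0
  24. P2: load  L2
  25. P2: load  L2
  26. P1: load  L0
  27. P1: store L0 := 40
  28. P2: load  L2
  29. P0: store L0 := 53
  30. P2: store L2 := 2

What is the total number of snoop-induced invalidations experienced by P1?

invalidations = 2

[1] P1: store L3 := 53 | P0:I, P1:M(53), P2:I, P3:I | bus: BusRdX
[2] P2: load  L0 | P0:I, P1:I, P2:S(50), P3:I | bus: BusRd
[3] P0: store L2 := 82 | P0:M(82), P1:I, P2:I, P3:I | bus: BusRdX
[4] P0: load  L0 | P0:S(50), P1:I, P2:S(50), P3:I | bus: BusRd
[5] P2: load  L1 | P0:I, P1:I, P2:S(90), P3:I | bus: BusRd
[6] P0: store L1 := 26 | P0:M(26), P1:I, P2:I, P3:I | bus: BusRdX
[7] P0: store L1 := 42 | P0:M(42), P1:I, P2:I, P3:I | bus: none
[8] P3: load  L4 | P0:I, P1:I, P2:I, P3:S(30) | bus: BusRd
[9] P3: store L2 := 34 | P0:I, P1:I, P2:I, P3:M(34) | bus: BusRdX,Flush
[10] P2: load  L4 | P0:I, P1:I, P2:S(30), P3:S(30) | bus: BusRd
[11] P3: store L4 := 9 | P0:I, P1:I, P2:I, P3:M(9) | bus: BusRdX
[12] P3: load  L3 | P0:I, P1:S(53), P2:I, P3:S(53) | bus: BusRd,Flush
[13] P1: store L2 := 12 | P0:I, P1:M(12), P2:I, P3:I | bus: BusRdX,Flush
[14] P3: store L0 := 18 | P0:I, P1:I, P2:I, P3:M(18) | bus: BusRdX
[15] P1: store L2 := 11 | P0:I, P1:M(11), P2:I, P3:I | bus: none
[16] P1: store L1 := 59 | P0:I, P1:M(59), P2:I, P3:I | bus: BusRdX,Flush
[17] P2: load  L3 | P0:I, P1:S(53), P2:S(53), P3:S(53) | bus: BusRd
[18] P0: load  L0 | P0:S(18), P1:I, P2:I, P3:S(18) | bus: BusRd,Flush
[19] P0: load  L0 | P0:S(18), P1:I, P2:I, P3:S(18) | bus: none
[20] P1: load  L1 | P0:I, P1:M(59), P2:I, P3:I | bus: none
[21] P1: load  L4 | P0:I, P1:S(9), P2:I, P3:S(9) | bus: BusRd,Flush
[22] P1: load  L4 | P0:I, P1:S(9), P2:I, P3:S(9) | bus: none
[23] P2: load  L0 | P0:S(18), P1:I, P2:S(18), P3:S(18) | bus: BusRd
[24] P2: load  L2 | P0:I, P1:S(11), P2:S(11), P3:I | bus: BusRd,Flush
[25] P2: load  L2 | P0:I, P1:S(11), P2:S(11), P3:I | bus: none
[26] P1: load  L0 | P0:S(18), P1:S(18), P2:S(18), P3:S(18) | bus: BusRd
[27] P1: store L0 := 40 | P0:I, P1:M(40), P2:I, P3:I | bus: BusRdX
[28] P2: load  L2 | P0:I, P1:S(11), P2:S(11), P3:I | bus: none
[29] P0: store L0 := 53 | P0:M(53), P1:I, P2:I, P3:I | bus: BusRdX,Flush
[30] P2: store L2 := 2 | P0:I, P1:I, P2:M(2), P3:I | bus: BusRdX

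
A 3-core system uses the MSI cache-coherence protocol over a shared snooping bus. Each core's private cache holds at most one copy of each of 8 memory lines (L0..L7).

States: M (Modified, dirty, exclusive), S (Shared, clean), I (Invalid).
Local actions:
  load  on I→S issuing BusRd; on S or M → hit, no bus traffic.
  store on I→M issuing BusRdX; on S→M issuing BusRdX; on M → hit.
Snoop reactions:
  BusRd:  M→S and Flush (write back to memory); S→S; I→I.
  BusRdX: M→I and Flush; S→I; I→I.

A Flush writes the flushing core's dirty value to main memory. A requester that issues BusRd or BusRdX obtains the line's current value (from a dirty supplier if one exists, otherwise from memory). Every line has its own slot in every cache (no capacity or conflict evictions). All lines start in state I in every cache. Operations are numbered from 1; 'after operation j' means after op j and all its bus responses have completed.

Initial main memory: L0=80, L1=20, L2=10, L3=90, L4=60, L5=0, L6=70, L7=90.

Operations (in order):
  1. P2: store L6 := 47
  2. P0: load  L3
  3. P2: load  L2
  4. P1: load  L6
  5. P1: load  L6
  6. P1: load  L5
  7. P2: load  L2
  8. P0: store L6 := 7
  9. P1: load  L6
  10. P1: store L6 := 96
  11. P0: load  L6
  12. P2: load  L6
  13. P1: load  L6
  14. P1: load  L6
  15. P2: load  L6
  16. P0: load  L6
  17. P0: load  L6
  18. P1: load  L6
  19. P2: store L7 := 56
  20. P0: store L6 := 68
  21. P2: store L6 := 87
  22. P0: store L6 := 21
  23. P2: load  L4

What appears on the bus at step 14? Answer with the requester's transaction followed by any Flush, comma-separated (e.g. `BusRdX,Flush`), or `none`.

bus = none

step 1: P2: store L6 := 47  ⟶  IIM  (L6)  txn=BusRdX  M[L6]=70
step 2: P0: load  L3  ⟶  SII  (L3)  txn=BusRd  M[L3]=90
step 3: P2: load  L2  ⟶  IIS  (L2)  txn=BusRd  M[L2]=10
step 4: P1: load  L6  ⟶  ISS  (L6)  txn=BusRd+Flush  M[L6]=47
step 5: P1: load  L6  ⟶  ISS  (L6)  txn=∅  M[L6]=47
step 6: P1: load  L5  ⟶  ISI  (L5)  txn=BusRd  M[L5]=0
step 7: P2: load  L2  ⟶  IIS  (L2)  txn=∅  M[L2]=10
step 8: P0: store L6 := 7  ⟶  MII  (L6)  txn=BusRdX  M[L6]=47
step 9: P1: load  L6  ⟶  SSI  (L6)  txn=BusRd+Flush  M[L6]=7
step 10: P1: store L6 := 96  ⟶  IMI  (L6)  txn=BusRdX  M[L6]=7
step 11: P0: load  L6  ⟶  SSI  (L6)  txn=BusRd+Flush  M[L6]=96
step 12: P2: load  L6  ⟶  SSS  (L6)  txn=BusRd  M[L6]=96
step 13: P1: load  L6  ⟶  SSS  (L6)  txn=∅  M[L6]=96
step 14: P1: load  L6  ⟶  SSS  (L6)  txn=∅  M[L6]=96
step 15: P2: load  L6  ⟶  SSS  (L6)  txn=∅  M[L6]=96
step 16: P0: load  L6  ⟶  SSS  (L6)  txn=∅  M[L6]=96
step 17: P0: load  L6  ⟶  SSS  (L6)  txn=∅  M[L6]=96
step 18: P1: load  L6  ⟶  SSS  (L6)  txn=∅  M[L6]=96
step 19: P2: store L7 := 56  ⟶  IIM  (L7)  txn=BusRdX  M[L7]=90
step 20: P0: store L6 := 68  ⟶  MII  (L6)  txn=BusRdX  M[L6]=96
step 21: P2: store L6 := 87  ⟶  IIM  (L6)  txn=BusRdX+Flush  M[L6]=68
step 22: P0: store L6 := 21  ⟶  MII  (L6)  txn=BusRdX+Flush  M[L6]=87
step 23: P2: load  L4  ⟶  IIS  (L4)  txn=BusRd  M[L4]=60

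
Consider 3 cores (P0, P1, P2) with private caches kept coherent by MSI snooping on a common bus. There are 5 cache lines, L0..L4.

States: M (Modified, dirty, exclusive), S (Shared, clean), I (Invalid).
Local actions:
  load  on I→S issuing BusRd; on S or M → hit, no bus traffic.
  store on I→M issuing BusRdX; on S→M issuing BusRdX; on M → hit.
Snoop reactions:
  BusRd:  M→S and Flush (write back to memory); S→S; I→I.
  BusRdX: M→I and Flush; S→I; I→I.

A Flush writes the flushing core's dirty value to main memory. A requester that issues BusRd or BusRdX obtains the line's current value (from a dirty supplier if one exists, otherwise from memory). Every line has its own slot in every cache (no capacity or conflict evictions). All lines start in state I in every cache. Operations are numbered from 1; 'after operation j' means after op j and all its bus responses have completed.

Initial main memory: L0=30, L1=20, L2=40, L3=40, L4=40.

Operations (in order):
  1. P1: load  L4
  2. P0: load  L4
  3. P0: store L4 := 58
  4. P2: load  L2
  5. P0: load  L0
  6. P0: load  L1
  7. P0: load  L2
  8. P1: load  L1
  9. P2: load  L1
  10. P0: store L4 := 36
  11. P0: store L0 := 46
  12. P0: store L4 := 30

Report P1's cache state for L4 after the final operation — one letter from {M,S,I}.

state = I

  op1 P1: load  L4 → I/S/I on L4; bus BusRd; mem=40
  op2 P0: load  L4 → S/S/I on L4; bus BusRd; mem=40
  op3 P0: store L4 := 58 → M/I/I on L4; bus BusRdX; mem=40
  op4 P2: load  L2 → I/I/S on L2; bus BusRd; mem=40
  op5 P0: load  L0 → S/I/I on L0; bus BusRd; mem=30
  op6 P0: load  L1 → S/I/I on L1; bus BusRd; mem=20
  op7 P0: load  L2 → S/I/S on L2; bus BusRd; mem=40
  op8 P1: load  L1 → S/S/I on L1; bus BusRd; mem=20
  op9 P2: load  L1 → S/S/S on L1; bus BusRd; mem=20
  op10 P0: store L4 := 36 → M/I/I on L4; bus (none); mem=40
  op11 P0: store L0 := 46 → M/I/I on L0; bus BusRdX; mem=30
  op12 P0: store L4 := 30 → M/I/I on L4; bus (none); mem=40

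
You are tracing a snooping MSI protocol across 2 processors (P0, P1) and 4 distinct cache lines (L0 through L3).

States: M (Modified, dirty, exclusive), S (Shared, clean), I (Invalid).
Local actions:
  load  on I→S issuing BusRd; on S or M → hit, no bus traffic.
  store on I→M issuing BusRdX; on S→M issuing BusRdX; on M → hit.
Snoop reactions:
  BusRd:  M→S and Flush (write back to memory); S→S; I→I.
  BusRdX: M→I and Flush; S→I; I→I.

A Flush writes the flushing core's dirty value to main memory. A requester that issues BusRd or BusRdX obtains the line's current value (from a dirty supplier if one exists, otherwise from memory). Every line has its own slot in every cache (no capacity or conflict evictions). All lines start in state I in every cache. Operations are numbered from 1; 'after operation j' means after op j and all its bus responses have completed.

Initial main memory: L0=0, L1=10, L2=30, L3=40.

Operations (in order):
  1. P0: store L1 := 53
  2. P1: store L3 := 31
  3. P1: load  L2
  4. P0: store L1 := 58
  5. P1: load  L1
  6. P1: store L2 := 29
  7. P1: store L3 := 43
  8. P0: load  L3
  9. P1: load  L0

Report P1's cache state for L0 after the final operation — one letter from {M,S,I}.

state = S

1. P0: store L1 := 53  bus=[BusRdX]  L1: P0=M P1=I  mem[L1]=10
2. P1: store L3 := 31  bus=[BusRdX]  L3: P0=I P1=M  mem[L3]=40
3. P1: load  L2  bus=[BusRd]  L2: P0=I P1=S  mem[L2]=30
4. P0: store L1 := 58  bus=[-]  L1: P0=M P1=I  mem[L1]=10
5. P1: load  L1  bus=[BusRd,Flush]  L1: P0=S P1=S  mem[L1]=58
6. P1: store L2 := 29  bus=[BusRdX]  L2: P0=I P1=M  mem[L2]=30
7. P1: store L3 := 43  bus=[-]  L3: P0=I P1=M  mem[L3]=40
8. P0: load  L3  bus=[BusRd,Flush]  L3: P0=S P1=S  mem[L3]=43
9. P1: load  L0  bus=[BusRd]  L0: P0=I P1=S  mem[L0]=0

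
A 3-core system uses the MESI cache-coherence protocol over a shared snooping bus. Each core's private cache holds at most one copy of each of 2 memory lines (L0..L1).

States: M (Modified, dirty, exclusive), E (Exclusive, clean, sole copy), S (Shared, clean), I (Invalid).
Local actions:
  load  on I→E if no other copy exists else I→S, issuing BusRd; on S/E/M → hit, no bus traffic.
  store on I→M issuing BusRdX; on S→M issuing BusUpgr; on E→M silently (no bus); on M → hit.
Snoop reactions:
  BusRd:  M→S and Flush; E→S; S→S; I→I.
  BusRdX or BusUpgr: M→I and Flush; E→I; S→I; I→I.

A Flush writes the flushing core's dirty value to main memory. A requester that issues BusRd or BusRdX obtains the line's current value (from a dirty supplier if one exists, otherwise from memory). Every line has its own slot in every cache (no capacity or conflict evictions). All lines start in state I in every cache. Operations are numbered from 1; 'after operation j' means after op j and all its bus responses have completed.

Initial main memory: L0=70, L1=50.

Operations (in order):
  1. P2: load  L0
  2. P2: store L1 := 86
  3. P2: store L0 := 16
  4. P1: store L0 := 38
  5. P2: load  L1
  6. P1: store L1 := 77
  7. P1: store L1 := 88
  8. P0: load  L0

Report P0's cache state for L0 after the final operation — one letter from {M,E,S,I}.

[1] P2: load  L0 | P0:I, P1:I, P2:E(70) | bus: BusRd
[2] P2: store L1 := 86 | P0:I, P1:I, P2:M(86) | bus: BusRdX
[3] P2: store L0 := 16 | P0:I, P1:I, P2:M(16) | bus: none
[4] P1: store L0 := 38 | P0:I, P1:M(38), P2:I | bus: BusRdX,Flush
[5] P2: load  L1 | P0:I, P1:I, P2:M(86) | bus: none
[6] P1: store L1 := 77 | P0:I, P1:M(77), P2:I | bus: BusRdX,Flush
[7] P1: store L1 := 88 | P0:I, P1:M(88), P2:I | bus: none
[8] P0: load  L0 | P0:S(38), P1:S(38), P2:I | bus: BusRd,Flush

state = S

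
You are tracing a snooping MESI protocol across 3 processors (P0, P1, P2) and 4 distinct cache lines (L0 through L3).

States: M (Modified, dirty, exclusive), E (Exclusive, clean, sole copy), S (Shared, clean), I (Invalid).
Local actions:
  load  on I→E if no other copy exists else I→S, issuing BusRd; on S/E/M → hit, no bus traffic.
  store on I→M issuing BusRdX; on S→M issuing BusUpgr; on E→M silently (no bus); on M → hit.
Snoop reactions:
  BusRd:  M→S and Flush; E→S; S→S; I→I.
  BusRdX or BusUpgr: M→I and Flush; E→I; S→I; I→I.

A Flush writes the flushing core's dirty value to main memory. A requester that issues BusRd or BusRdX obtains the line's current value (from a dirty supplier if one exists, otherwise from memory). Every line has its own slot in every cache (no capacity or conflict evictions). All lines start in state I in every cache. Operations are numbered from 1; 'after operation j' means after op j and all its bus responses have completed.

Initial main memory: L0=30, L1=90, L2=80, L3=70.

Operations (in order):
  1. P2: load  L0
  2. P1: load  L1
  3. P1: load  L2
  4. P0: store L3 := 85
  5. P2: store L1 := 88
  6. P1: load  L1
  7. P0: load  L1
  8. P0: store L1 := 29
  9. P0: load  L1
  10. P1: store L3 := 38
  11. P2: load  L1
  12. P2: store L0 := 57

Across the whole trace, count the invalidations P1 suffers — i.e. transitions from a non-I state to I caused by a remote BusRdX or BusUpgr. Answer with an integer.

invalidations = 2

1. P2: load  L0  bus=[BusRd]  L0: P0=I P1=I P2=E  mem[L0]=30
2. P1: load  L1  bus=[BusRd]  L1: P0=I P1=E P2=I  mem[L1]=90
3. P1: load  L2  bus=[BusRd]  L2: P0=I P1=E P2=I  mem[L2]=80
4. P0: store L3 := 85  bus=[BusRdX]  L3: P0=M P1=I P2=I  mem[L3]=70
5. P2: store L1 := 88  bus=[BusRdX]  L1: P0=I P1=I P2=M  mem[L1]=90
6. P1: load  L1  bus=[BusRd,Flush]  L1: P0=I P1=S P2=S  mem[L1]=88
7. P0: load  L1  bus=[BusRd]  L1: P0=S P1=S P2=S  mem[L1]=88
8. P0: store L1 := 29  bus=[BusUpgr]  L1: P0=M P1=I P2=I  mem[L1]=88
9. P0: load  L1  bus=[-]  L1: P0=M P1=I P2=I  mem[L1]=88
10. P1: store L3 := 38  bus=[BusRdX,Flush]  L3: P0=I P1=M P2=I  mem[L3]=85
11. P2: load  L1  bus=[BusRd,Flush]  L1: P0=S P1=I P2=S  mem[L1]=29
12. P2: store L0 := 57  bus=[-]  L0: P0=I P1=I P2=M  mem[L0]=30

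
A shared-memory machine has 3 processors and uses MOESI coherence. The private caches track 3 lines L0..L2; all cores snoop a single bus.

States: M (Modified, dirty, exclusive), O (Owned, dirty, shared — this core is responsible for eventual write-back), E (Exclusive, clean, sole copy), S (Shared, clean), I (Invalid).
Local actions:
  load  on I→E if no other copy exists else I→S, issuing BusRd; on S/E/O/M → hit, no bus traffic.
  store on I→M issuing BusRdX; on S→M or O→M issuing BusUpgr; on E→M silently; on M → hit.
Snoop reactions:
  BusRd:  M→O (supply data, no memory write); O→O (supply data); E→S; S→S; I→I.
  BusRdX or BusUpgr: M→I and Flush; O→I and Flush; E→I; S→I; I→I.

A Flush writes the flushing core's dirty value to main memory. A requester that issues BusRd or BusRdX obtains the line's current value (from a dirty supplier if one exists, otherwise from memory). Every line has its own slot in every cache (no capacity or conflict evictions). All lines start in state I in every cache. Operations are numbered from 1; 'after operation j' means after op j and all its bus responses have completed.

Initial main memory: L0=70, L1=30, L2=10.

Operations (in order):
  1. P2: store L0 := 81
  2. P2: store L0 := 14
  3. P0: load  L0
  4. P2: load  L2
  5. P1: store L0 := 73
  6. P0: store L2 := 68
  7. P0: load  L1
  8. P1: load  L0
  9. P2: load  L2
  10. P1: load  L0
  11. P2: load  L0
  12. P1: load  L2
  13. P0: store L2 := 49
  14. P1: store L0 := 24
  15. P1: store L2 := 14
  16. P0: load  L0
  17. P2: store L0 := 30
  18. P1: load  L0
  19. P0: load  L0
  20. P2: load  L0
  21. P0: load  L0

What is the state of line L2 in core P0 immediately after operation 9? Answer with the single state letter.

  op1 P2: store L0 := 81 → I/I/M on L0; bus BusRdX; mem=70
  op2 P2: store L0 := 14 → I/I/M on L0; bus (none); mem=70
  op3 P0: load  L0 → S/I/O on L0; bus BusRd; mem=70
  op4 P2: load  L2 → I/I/E on L2; bus BusRd; mem=10
  op5 P1: store L0 := 73 → I/M/I on L0; bus BusRdX Flush; mem=14
  op6 P0: store L2 := 68 → M/I/I on L2; bus BusRdX; mem=10
  op7 P0: load  L1 → E/I/I on L1; bus BusRd; mem=30
  op8 P1: load  L0 → I/M/I on L0; bus (none); mem=14
  op9 P2: load  L2 → O/I/S on L2; bus BusRd; mem=10
  op10 P1: load  L0 → I/M/I on L0; bus (none); mem=14
  op11 P2: load  L0 → I/O/S on L0; bus BusRd; mem=14
  op12 P1: load  L2 → O/S/S on L2; bus BusRd; mem=10
  op13 P0: store L2 := 49 → M/I/I on L2; bus BusUpgr; mem=10
  op14 P1: store L0 := 24 → I/M/I on L0; bus BusUpgr; mem=14
  op15 P1: store L2 := 14 → I/M/I on L2; bus BusRdX Flush; mem=49
  op16 P0: load  L0 → S/O/I on L0; bus BusRd; mem=14
  op17 P2: store L0 := 30 → I/I/M on L0; bus BusRdX Flush; mem=24
  op18 P1: load  L0 → I/S/O on L0; bus BusRd; mem=24
  op19 P0: load  L0 → S/S/O on L0; bus BusRd; mem=24
  op20 P2: load  L0 → S/S/O on L0; bus (none); mem=24
  op21 P0: load  L0 → S/S/O on L0; bus (none); mem=24

state = O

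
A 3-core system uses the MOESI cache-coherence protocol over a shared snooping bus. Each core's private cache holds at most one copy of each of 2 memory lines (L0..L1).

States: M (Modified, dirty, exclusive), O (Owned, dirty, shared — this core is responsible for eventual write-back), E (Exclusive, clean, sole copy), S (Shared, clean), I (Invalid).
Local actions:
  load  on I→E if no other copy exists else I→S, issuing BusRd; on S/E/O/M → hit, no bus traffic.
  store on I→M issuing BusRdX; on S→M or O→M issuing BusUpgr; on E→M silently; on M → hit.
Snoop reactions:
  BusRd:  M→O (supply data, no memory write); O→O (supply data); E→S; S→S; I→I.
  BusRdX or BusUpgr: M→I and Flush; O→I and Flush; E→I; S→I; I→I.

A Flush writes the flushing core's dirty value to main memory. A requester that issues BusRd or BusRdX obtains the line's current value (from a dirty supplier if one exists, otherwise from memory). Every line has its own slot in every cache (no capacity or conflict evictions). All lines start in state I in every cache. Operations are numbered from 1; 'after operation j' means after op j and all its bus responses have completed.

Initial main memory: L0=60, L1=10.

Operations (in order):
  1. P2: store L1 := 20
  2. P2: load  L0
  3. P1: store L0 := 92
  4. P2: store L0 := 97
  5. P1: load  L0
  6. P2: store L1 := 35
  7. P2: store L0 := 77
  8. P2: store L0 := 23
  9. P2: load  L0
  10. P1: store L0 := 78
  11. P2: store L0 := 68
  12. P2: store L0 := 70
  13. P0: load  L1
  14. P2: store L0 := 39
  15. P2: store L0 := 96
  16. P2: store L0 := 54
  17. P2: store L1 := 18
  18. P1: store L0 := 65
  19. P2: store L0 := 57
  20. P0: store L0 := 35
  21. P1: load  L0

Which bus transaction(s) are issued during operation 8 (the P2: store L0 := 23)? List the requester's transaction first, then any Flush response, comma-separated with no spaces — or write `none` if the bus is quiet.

bus = none

[1] P2: store L1 := 20 | P0:I, P1:I, P2:M(20) | bus: BusRdX
[2] P2: load  L0 | P0:I, P1:I, P2:E(60) | bus: BusRd
[3] P1: store L0 := 92 | P0:I, P1:M(92), P2:I | bus: BusRdX
[4] P2: store L0 := 97 | P0:I, P1:I, P2:M(97) | bus: BusRdX,Flush
[5] P1: load  L0 | P0:I, P1:S(97), P2:O(97) | bus: BusRd
[6] P2: store L1 := 35 | P0:I, P1:I, P2:M(35) | bus: none
[7] P2: store L0 := 77 | P0:I, P1:I, P2:M(77) | bus: BusUpgr
[8] P2: store L0 := 23 | P0:I, P1:I, P2:M(23) | bus: none
[9] P2: load  L0 | P0:I, P1:I, P2:M(23) | bus: none
[10] P1: store L0 := 78 | P0:I, P1:M(78), P2:I | bus: BusRdX,Flush
[11] P2: store L0 := 68 | P0:I, P1:I, P2:M(68) | bus: BusRdX,Flush
[12] P2: store L0 := 70 | P0:I, P1:I, P2:M(70) | bus: none
[13] P0: load  L1 | P0:S(35), P1:I, P2:O(35) | bus: BusRd
[14] P2: store L0 := 39 | P0:I, P1:I, P2:M(39) | bus: none
[15] P2: store L0 := 96 | P0:I, P1:I, P2:M(96) | bus: none
[16] P2: store L0 := 54 | P0:I, P1:I, P2:M(54) | bus: none
[17] P2: store L1 := 18 | P0:I, P1:I, P2:M(18) | bus: BusUpgr
[18] P1: store L0 := 65 | P0:I, P1:M(65), P2:I | bus: BusRdX,Flush
[19] P2: store L0 := 57 | P0:I, P1:I, P2:M(57) | bus: BusRdX,Flush
[20] P0: store L0 := 35 | P0:M(35), P1:I, P2:I | bus: BusRdX,Flush
[21] P1: load  L0 | P0:O(35), P1:S(35), P2:I | bus: BusRd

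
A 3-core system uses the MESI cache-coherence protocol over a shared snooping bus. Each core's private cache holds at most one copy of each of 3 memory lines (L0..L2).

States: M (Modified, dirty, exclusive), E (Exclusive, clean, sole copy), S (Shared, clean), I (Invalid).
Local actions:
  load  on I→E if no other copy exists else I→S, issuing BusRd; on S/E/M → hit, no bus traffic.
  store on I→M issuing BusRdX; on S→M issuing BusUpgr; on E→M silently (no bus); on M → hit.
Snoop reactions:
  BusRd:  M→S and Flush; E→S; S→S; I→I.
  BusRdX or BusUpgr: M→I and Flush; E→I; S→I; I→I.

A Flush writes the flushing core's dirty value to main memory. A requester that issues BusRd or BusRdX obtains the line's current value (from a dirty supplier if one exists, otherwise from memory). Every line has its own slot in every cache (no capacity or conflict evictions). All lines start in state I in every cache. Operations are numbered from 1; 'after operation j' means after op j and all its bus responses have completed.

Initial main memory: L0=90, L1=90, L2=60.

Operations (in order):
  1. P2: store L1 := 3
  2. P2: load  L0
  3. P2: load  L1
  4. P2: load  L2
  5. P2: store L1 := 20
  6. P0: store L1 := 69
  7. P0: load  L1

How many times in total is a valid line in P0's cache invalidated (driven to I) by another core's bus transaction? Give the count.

[1] P2: store L1 := 3 | P0:I, P1:I, P2:M(3) | bus: BusRdX
[2] P2: load  L0 | P0:I, P1:I, P2:E(90) | bus: BusRd
[3] P2: load  L1 | P0:I, P1:I, P2:M(3) | bus: none
[4] P2: load  L2 | P0:I, P1:I, P2:E(60) | bus: BusRd
[5] P2: store L1 := 20 | P0:I, P1:I, P2:M(20) | bus: none
[6] P0: store L1 := 69 | P0:M(69), P1:I, P2:I | bus: BusRdX,Flush
[7] P0: load  L1 | P0:M(69), P1:I, P2:I | bus: none

invalidations = 0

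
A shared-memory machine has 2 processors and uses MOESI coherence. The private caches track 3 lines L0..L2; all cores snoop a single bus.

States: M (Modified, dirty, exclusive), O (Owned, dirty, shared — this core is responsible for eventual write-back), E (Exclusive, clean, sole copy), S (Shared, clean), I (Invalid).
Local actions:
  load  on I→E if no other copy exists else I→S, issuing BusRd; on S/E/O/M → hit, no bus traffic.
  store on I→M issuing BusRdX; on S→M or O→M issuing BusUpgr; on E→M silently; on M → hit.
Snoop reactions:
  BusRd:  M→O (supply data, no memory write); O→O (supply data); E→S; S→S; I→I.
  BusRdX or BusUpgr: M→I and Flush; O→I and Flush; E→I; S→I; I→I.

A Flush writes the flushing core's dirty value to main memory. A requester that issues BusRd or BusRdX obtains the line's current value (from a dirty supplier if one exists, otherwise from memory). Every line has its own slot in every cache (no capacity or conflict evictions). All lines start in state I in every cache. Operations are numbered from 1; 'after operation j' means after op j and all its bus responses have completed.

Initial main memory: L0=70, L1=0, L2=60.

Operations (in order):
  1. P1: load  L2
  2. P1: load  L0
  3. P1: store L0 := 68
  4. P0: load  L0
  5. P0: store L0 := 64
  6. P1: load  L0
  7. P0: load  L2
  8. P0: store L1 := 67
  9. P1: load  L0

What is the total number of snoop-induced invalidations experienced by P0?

invalidations = 0

1. P1: load  L2  bus=[BusRd]  L2: P0=I P1=E  mem[L2]=60
2. P1: load  L0  bus=[BusRd]  L0: P0=I P1=E  mem[L0]=70
3. P1: store L0 := 68  bus=[-]  L0: P0=I P1=M  mem[L0]=70
4. P0: load  L0  bus=[BusRd]  L0: P0=S P1=O  mem[L0]=70
5. P0: store L0 := 64  bus=[BusUpgr,Flush]  L0: P0=M P1=I  mem[L0]=68
6. P1: load  L0  bus=[BusRd]  L0: P0=O P1=S  mem[L0]=68
7. P0: load  L2  bus=[BusRd]  L2: P0=S P1=S  mem[L2]=60
8. P0: store L1 := 67  bus=[BusRdX]  L1: P0=M P1=I  mem[L1]=0
9. P1: load  L0  bus=[-]  L0: P0=O P1=S  mem[L0]=68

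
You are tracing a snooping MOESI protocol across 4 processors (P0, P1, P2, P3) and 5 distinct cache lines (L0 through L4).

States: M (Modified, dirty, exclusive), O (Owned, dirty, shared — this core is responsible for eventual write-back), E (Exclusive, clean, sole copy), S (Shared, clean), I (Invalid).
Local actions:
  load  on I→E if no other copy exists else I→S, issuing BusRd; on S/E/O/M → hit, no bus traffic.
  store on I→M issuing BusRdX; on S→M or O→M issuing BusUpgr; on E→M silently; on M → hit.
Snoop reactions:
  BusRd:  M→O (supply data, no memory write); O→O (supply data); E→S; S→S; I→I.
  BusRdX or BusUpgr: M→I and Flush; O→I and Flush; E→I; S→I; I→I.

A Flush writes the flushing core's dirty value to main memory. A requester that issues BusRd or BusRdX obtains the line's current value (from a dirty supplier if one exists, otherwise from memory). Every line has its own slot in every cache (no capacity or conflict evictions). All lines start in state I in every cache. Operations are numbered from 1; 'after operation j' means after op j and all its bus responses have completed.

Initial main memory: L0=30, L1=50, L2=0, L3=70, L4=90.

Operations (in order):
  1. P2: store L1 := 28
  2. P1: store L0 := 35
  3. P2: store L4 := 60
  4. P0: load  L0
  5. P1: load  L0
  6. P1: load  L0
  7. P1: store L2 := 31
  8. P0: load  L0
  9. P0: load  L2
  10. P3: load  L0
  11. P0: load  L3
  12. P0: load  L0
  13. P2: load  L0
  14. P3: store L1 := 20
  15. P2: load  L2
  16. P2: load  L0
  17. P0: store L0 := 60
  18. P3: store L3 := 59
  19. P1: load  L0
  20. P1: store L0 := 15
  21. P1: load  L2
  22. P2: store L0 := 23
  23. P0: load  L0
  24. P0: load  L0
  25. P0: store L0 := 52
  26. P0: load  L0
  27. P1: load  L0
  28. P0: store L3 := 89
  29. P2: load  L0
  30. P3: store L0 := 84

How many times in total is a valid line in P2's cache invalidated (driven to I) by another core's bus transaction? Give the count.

1. P2: store L1 := 28  bus=[BusRdX]  L1: P0=I P1=I P2=M P3=I  mem[L1]=50
2. P1: store L0 := 35  bus=[BusRdX]  L0: P0=I P1=M P2=I P3=I  mem[L0]=30
3. P2: store L4 := 60  bus=[BusRdX]  L4: P0=I P1=I P2=M P3=I  mem[L4]=90
4. P0: load  L0  bus=[BusRd]  L0: P0=S P1=O P2=I P3=I  mem[L0]=30
5. P1: load  L0  bus=[-]  L0: P0=S P1=O P2=I P3=I  mem[L0]=30
6. P1: load  L0  bus=[-]  L0: P0=S P1=O P2=I P3=I  mem[L0]=30
7. P1: store L2 := 31  bus=[BusRdX]  L2: P0=I P1=M P2=I P3=I  mem[L2]=0
8. P0: load  L0  bus=[-]  L0: P0=S P1=O P2=I P3=I  mem[L0]=30
9. P0: load  L2  bus=[BusRd]  L2: P0=S P1=O P2=I P3=I  mem[L2]=0
10. P3: load  L0  bus=[BusRd]  L0: P0=S P1=O P2=I P3=S  mem[L0]=30
11. P0: load  L3  bus=[BusRd]  L3: P0=E P1=I P2=I P3=I  mem[L3]=70
12. P0: load  L0  bus=[-]  L0: P0=S P1=O P2=I P3=S  mem[L0]=30
13. P2: load  L0  bus=[BusRd]  L0: P0=S P1=O P2=S P3=S  mem[L0]=30
14. P3: store L1 := 20  bus=[BusRdX,Flush]  L1: P0=I P1=I P2=I P3=M  mem[L1]=28
15. P2: load  L2  bus=[BusRd]  L2: P0=S P1=O P2=S P3=I  mem[L2]=0
16. P2: load  L0  bus=[-]  L0: P0=S P1=O P2=S P3=S  mem[L0]=30
17. P0: store L0 := 60  bus=[BusUpgr,Flush]  L0: P0=M P1=I P2=I P3=I  mem[L0]=35
18. P3: store L3 := 59  bus=[BusRdX]  L3: P0=I P1=I P2=I P3=M  mem[L3]=70
19. P1: load  L0  bus=[BusRd]  L0: P0=O P1=S P2=I P3=I  mem[L0]=35
20. P1: store L0 := 15  bus=[BusUpgr,Flush]  L0: P0=I P1=M P2=I P3=I  mem[L0]=60
21. P1: load  L2  bus=[-]  L2: P0=S P1=O P2=S P3=I  mem[L2]=0
22. P2: store L0 := 23  bus=[BusRdX,Flush]  L0: P0=I P1=I P2=M P3=I  mem[L0]=15
23. P0: load  L0  bus=[BusRd]  L0: P0=S P1=I P2=O P3=I  mem[L0]=15
24. P0: load  L0  bus=[-]  L0: P0=S P1=I P2=O P3=I  mem[L0]=15
25. P0: store L0 := 52  bus=[BusUpgr,Flush]  L0: P0=M P1=I P2=I P3=I  mem[L0]=23
26. P0: load  L0  bus=[-]  L0: P0=M P1=I P2=I P3=I  mem[L0]=23
27. P1: load  L0  bus=[BusRd]  L0: P0=O P1=S P2=I P3=I  mem[L0]=23
28. P0: store L3 := 89  bus=[BusRdX,Flush]  L3: P0=M P1=I P2=I P3=I  mem[L3]=59
29. P2: load  L0  bus=[BusRd]  L0: P0=O P1=S P2=S P3=I  mem[L0]=23
30. P3: store L0 := 84  bus=[BusRdX,Flush]  L0: P0=I P1=I P2=I P3=M  mem[L0]=52

invalidations = 4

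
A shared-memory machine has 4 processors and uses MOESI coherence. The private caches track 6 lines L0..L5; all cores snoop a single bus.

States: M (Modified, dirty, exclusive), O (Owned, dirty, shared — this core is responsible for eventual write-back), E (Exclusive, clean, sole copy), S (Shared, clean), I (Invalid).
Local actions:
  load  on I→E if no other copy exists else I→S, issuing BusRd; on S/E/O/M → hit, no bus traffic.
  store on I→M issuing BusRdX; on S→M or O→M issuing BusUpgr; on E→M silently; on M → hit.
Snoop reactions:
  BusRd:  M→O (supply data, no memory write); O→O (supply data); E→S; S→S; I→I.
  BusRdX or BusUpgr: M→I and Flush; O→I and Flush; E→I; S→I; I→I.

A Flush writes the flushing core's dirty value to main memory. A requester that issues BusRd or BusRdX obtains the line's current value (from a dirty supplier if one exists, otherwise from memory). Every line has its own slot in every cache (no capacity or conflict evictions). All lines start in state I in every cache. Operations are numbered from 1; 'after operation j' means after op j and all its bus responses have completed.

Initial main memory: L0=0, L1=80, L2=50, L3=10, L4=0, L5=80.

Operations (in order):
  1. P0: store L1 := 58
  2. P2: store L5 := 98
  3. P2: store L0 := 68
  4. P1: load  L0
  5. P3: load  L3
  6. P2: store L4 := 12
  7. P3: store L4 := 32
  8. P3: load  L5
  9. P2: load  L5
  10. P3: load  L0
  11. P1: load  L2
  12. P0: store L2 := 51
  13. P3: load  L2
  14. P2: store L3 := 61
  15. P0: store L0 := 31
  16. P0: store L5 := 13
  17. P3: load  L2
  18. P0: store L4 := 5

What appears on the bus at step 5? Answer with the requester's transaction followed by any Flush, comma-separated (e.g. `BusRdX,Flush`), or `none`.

1. P0: store L1 := 58  bus=[BusRdX]  L1: P0=M P1=I P2=I P3=I  mem[L1]=80
2. P2: store L5 := 98  bus=[BusRdX]  L5: P0=I P1=I P2=M P3=I  mem[L5]=80
3. P2: store L0 := 68  bus=[BusRdX]  L0: P0=I P1=I P2=M P3=I  mem[L0]=0
4. P1: load  L0  bus=[BusRd]  L0: P0=I P1=S P2=O P3=I  mem[L0]=0
5. P3: load  L3  bus=[BusRd]  L3: P0=I P1=I P2=I P3=E  mem[L3]=10
6. P2: store L4 := 12  bus=[BusRdX]  L4: P0=I P1=I P2=M P3=I  mem[L4]=0
7. P3: store L4 := 32  bus=[BusRdX,Flush]  L4: P0=I P1=I P2=I P3=M  mem[L4]=12
8. P3: load  L5  bus=[BusRd]  L5: P0=I P1=I P2=O P3=S  mem[L5]=80
9. P2: load  L5  bus=[-]  L5: P0=I P1=I P2=O P3=S  mem[L5]=80
10. P3: load  L0  bus=[BusRd]  L0: P0=I P1=S P2=O P3=S  mem[L0]=0
11. P1: load  L2  bus=[BusRd]  L2: P0=I P1=E P2=I P3=I  mem[L2]=50
12. P0: store L2 := 51  bus=[BusRdX]  L2: P0=M P1=I P2=I P3=I  mem[L2]=50
13. P3: load  L2  bus=[BusRd]  L2: P0=O P1=I P2=I P3=S  mem[L2]=50
14. P2: store L3 := 61  bus=[BusRdX]  L3: P0=I P1=I P2=M P3=I  mem[L3]=10
15. P0: store L0 := 31  bus=[BusRdX,Flush]  L0: P0=M P1=I P2=I P3=I  mem[L0]=68
16. P0: store L5 := 13  bus=[BusRdX,Flush]  L5: P0=M P1=I P2=I P3=I  mem[L5]=98
17. P3: load  L2  bus=[-]  L2: P0=O P1=I P2=I P3=S  mem[L2]=50
18. P0: store L4 := 5  bus=[BusRdX,Flush]  L4: P0=M P1=I P2=I P3=I  mem[L4]=32

bus = BusRd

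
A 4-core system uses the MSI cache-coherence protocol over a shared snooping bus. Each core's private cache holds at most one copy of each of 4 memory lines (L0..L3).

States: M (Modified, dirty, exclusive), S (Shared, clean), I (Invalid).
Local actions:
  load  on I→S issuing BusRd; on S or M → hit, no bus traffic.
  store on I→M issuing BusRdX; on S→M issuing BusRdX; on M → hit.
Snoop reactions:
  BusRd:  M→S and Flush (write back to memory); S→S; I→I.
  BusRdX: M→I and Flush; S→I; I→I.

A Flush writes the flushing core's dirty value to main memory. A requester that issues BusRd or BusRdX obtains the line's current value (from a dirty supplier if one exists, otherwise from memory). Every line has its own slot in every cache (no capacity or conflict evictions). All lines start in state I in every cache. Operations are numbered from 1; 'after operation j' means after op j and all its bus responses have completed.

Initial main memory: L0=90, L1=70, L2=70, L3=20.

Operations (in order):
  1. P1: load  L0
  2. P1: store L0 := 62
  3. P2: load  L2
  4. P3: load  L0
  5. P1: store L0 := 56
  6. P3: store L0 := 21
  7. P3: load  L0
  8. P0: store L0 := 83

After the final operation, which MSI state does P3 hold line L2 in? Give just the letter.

state = I

1. P1: load  L0  bus=[BusRd]  L0: P0=I P1=S P2=I P3=I  mem[L0]=90
2. P1: store L0 := 62  bus=[BusRdX]  L0: P0=I P1=M P2=I P3=I  mem[L0]=90
3. P2: load  L2  bus=[BusRd]  L2: P0=I P1=I P2=S P3=I  mem[L2]=70
4. P3: load  L0  bus=[BusRd,Flush]  L0: P0=I P1=S P2=I P3=S  mem[L0]=62
5. P1: store L0 := 56  bus=[BusRdX]  L0: P0=I P1=M P2=I P3=I  mem[L0]=62
6. P3: store L0 := 21  bus=[BusRdX,Flush]  L0: P0=I P1=I P2=I P3=M  mem[L0]=56
7. P3: load  L0  bus=[-]  L0: P0=I P1=I P2=I P3=M  mem[L0]=56
8. P0: store L0 := 83  bus=[BusRdX,Flush]  L0: P0=M P1=I P2=I P3=I  mem[L0]=21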